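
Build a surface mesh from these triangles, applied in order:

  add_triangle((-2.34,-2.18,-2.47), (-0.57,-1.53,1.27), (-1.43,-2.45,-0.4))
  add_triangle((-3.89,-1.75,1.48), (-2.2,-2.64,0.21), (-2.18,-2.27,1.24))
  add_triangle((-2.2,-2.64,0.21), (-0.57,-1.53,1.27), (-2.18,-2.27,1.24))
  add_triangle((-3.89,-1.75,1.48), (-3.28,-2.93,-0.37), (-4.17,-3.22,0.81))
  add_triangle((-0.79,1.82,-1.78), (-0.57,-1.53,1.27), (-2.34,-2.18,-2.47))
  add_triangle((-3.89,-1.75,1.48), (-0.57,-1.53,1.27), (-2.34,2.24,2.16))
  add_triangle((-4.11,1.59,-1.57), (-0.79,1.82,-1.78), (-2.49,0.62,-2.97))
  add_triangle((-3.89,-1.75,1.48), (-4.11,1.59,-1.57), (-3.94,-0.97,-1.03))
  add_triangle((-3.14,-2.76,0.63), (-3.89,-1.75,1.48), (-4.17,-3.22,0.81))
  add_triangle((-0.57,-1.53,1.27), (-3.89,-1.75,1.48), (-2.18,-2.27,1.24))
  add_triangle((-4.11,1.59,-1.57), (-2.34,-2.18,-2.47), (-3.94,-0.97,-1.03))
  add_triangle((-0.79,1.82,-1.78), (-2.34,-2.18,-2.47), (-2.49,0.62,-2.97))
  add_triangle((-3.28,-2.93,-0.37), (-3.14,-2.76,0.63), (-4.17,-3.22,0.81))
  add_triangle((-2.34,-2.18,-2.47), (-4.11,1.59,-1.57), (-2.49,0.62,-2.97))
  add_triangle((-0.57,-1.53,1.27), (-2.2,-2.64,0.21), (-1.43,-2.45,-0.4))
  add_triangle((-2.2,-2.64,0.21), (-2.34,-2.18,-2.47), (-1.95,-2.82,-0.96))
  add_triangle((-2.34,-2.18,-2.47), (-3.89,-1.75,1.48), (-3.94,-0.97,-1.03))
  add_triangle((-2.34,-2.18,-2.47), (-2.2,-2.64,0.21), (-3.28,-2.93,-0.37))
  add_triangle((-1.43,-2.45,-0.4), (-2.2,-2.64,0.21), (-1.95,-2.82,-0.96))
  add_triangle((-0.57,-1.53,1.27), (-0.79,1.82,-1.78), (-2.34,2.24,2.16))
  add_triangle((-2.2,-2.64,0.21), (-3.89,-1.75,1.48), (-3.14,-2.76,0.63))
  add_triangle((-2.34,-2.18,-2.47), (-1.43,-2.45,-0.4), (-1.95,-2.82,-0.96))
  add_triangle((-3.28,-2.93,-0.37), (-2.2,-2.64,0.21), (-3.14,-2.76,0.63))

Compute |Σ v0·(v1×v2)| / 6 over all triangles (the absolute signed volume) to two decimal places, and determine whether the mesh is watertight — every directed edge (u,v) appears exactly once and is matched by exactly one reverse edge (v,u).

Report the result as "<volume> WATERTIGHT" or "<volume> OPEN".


23.92 OPEN

Per-triangle v0·(v1×v2)/6:
  t1: -0.3837
  t2: +0.9634
  t3: +0.4743
  t4: +0.6776
  t5: -1.4971
  t6: +3.2966
  t7: +2.4418
  t8: +4.0083
  t9: +0.1863
  t10: +0.5413
  t11: +3.6969
  t12: +0.7441
  t13: +0.2403
  t14: +3.8960
  t15: +0.4936
  t16: +0.7379
  t17: +3.5967
  t18: +0.8362
  t19: +0.2140
  t20: -1.7226
  t21: +0.0564
  t22: +0.0447
  t23: +0.3743
Σ = +23.9173 → |volume| = 23.92

Directed edges: 69 total; 7 unmatched, e.g. (-3.89,-1.75,1.48)→(-3.28,-2.93,-0.37) → open.


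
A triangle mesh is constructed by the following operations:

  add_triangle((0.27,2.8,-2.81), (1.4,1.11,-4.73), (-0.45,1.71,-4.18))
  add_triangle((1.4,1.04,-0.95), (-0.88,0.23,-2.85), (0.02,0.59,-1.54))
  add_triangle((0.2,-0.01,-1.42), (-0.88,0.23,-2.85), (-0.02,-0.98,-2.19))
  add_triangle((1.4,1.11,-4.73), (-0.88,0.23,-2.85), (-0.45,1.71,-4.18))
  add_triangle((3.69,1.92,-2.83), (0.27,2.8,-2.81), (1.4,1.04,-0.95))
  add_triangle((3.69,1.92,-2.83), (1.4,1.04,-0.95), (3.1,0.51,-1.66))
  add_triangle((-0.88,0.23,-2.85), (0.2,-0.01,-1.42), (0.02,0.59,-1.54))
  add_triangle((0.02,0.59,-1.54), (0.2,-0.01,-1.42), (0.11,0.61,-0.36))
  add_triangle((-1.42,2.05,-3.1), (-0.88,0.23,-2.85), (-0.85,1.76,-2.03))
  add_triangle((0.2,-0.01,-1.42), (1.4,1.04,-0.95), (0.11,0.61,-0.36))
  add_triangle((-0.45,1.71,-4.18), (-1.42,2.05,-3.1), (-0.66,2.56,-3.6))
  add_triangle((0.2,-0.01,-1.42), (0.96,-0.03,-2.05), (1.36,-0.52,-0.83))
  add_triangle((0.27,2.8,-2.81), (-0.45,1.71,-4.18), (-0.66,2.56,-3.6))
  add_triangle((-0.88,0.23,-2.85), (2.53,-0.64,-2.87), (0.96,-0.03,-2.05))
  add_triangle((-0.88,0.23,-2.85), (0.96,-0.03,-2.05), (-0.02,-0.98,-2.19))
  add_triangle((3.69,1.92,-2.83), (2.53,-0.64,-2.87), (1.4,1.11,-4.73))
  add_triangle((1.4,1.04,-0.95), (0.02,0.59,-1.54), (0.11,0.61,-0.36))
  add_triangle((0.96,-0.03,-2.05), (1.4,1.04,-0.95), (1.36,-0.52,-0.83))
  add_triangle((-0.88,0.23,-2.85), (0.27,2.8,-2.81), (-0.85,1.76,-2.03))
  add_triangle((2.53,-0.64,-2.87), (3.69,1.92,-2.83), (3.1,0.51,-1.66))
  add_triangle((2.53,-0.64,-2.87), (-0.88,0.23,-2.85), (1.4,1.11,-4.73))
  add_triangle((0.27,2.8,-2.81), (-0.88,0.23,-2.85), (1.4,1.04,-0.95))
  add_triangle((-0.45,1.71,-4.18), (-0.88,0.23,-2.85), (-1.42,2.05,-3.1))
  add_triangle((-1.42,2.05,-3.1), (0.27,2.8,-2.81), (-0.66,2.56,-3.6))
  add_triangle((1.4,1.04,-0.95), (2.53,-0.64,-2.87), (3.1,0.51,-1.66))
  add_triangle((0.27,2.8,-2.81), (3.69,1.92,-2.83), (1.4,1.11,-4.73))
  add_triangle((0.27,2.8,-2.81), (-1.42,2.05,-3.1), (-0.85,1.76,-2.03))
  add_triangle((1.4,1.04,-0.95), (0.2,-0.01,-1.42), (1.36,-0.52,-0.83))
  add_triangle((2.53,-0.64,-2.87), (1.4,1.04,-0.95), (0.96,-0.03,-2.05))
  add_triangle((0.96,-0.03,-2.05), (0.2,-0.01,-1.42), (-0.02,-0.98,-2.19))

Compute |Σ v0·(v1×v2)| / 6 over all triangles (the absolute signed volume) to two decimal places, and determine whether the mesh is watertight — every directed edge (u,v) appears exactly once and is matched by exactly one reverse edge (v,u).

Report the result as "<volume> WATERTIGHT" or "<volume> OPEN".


17.79 WATERTIGHT

Per-triangle v0·(v1×v2)/6:
  t1: +2.5243
  t2: +0.1479
  t3: -0.3120
  t4: +1.5743
  t5: +0.7011
  t6: +0.2214
  t7: -0.1706
  t8: -0.0370
  t9: -0.1601
  t10: -0.1689
  t11: +0.6744
  t12: +0.0771
  t13: +0.7469
  t14: -0.3424
  t15: +0.8143
  t16: +4.6174
  t17: +0.1499
  t18: +0.5155
  t19: -1.1354
  t20: +1.4939
  t21: +2.3661
  t22: -1.5492
  t23: +1.0205
  t24: +0.3369
  t25: -0.7432
  t26: +5.3694
  t27: +0.2971
  t28: -0.4620
  t29: -0.6222
  t30: -0.1544
Σ = +17.7911 → |volume| = 17.79

Directed edges: 90 total, each appears once with its reverse present → watertight.


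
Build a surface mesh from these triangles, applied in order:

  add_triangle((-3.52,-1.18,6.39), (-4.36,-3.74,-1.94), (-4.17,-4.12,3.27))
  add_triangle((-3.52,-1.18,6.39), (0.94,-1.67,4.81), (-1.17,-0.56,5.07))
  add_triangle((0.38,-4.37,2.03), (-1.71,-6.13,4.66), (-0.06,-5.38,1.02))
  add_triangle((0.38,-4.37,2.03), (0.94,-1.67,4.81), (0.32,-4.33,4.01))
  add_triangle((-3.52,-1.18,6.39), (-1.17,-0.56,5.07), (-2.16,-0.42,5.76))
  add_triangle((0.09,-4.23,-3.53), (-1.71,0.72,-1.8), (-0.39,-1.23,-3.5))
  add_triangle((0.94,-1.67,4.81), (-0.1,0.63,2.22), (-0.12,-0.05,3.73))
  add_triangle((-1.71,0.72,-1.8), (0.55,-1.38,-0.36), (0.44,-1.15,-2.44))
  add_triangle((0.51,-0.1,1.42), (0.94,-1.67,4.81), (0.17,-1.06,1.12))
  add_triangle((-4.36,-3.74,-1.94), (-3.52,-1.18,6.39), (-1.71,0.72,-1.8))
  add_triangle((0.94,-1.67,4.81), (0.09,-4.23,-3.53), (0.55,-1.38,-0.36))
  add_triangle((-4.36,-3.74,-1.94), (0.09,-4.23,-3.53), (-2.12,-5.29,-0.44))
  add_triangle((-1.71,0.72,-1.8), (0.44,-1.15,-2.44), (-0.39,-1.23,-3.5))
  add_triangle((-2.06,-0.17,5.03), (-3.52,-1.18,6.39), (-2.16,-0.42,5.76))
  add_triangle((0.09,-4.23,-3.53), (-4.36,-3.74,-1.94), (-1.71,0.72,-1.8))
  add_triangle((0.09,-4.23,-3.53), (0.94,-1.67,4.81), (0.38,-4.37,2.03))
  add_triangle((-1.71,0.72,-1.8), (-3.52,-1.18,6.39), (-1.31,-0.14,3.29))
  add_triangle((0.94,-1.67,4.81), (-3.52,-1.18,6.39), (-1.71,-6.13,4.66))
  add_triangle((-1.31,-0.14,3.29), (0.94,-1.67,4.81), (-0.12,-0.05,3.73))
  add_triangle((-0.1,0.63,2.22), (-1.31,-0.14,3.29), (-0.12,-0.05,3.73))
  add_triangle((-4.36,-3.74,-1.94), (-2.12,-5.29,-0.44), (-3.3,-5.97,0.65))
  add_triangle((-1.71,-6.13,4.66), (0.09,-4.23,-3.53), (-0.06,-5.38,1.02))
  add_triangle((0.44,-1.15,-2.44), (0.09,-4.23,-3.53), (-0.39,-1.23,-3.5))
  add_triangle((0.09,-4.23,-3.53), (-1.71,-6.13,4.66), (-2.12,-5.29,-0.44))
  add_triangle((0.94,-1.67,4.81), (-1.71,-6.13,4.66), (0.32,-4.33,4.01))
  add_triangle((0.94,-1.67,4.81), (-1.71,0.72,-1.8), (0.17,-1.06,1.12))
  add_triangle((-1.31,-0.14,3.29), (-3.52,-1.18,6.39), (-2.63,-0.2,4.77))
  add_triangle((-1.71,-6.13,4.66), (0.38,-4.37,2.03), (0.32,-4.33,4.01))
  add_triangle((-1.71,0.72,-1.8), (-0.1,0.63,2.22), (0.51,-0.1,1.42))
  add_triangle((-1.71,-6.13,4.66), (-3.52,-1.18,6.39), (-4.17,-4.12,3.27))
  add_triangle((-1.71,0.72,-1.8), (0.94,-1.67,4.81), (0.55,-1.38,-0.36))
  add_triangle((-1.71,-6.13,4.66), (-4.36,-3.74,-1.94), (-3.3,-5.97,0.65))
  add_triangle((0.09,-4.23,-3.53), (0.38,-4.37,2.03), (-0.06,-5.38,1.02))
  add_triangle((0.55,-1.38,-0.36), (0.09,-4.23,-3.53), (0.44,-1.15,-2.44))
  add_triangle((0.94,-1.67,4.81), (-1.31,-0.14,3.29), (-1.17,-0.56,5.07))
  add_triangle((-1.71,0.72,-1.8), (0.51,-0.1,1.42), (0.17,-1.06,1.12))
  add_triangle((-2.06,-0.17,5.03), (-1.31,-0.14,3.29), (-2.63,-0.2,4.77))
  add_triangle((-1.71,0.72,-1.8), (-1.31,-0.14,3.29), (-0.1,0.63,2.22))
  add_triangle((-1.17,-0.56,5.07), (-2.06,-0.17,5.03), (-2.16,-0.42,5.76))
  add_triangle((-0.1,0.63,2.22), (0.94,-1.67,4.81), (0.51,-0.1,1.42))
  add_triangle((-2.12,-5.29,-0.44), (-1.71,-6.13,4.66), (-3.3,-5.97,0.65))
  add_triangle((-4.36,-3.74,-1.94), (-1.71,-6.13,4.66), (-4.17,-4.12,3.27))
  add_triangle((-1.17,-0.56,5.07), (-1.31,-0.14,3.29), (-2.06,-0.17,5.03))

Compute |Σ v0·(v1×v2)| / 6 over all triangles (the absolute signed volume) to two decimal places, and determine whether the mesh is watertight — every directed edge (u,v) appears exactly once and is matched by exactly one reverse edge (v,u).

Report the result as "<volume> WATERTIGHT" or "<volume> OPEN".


Per-triangle v0·(v1×v2)/6:
  t1: +9.9903
  t2: +2.7895
  t3: +3.1133
  t4: +1.3230
  t5: +0.7066
  t6: +2.2509
  t7: +0.4205
  t8: -0.6920
  t9: +0.1097
  t10: +14.0322
  t11: +1.7723
  t12: +10.5811
  t13: +0.3041
  t14: +0.3314
  t15: +8.9255
  t16: +2.3645
  t17: +1.5526
  t18: +19.4315
  t19: +1.2671
  t20: +0.4956
  t21: +4.1956
  t22: +5.9464
  t23: +1.1589
  t24: +10.2292
  t25: +4.4948
  t26: +0.7345
  t27: -0.3654
  t28: +3.1904
  t29: -0.0719
  t30: +16.5023
  t31: -1.5914
  t32: +5.1879
  t33: +1.8131
  t34: +0.7753
  t35: -0.1430
  t36: -0.2796
  t37: -0.0176
  t38: +1.2406
  t39: +0.1064
  t40: +0.4293
  t41: +4.8912
  t42: +15.2291
  t43: -0.0097
Σ = +154.7160 → |volume| = 154.72

Directed edges: 129 total; 3 unmatched, e.g. (-2.06,-0.17,5.03)→(-3.52,-1.18,6.39) → open.

154.72 OPEN


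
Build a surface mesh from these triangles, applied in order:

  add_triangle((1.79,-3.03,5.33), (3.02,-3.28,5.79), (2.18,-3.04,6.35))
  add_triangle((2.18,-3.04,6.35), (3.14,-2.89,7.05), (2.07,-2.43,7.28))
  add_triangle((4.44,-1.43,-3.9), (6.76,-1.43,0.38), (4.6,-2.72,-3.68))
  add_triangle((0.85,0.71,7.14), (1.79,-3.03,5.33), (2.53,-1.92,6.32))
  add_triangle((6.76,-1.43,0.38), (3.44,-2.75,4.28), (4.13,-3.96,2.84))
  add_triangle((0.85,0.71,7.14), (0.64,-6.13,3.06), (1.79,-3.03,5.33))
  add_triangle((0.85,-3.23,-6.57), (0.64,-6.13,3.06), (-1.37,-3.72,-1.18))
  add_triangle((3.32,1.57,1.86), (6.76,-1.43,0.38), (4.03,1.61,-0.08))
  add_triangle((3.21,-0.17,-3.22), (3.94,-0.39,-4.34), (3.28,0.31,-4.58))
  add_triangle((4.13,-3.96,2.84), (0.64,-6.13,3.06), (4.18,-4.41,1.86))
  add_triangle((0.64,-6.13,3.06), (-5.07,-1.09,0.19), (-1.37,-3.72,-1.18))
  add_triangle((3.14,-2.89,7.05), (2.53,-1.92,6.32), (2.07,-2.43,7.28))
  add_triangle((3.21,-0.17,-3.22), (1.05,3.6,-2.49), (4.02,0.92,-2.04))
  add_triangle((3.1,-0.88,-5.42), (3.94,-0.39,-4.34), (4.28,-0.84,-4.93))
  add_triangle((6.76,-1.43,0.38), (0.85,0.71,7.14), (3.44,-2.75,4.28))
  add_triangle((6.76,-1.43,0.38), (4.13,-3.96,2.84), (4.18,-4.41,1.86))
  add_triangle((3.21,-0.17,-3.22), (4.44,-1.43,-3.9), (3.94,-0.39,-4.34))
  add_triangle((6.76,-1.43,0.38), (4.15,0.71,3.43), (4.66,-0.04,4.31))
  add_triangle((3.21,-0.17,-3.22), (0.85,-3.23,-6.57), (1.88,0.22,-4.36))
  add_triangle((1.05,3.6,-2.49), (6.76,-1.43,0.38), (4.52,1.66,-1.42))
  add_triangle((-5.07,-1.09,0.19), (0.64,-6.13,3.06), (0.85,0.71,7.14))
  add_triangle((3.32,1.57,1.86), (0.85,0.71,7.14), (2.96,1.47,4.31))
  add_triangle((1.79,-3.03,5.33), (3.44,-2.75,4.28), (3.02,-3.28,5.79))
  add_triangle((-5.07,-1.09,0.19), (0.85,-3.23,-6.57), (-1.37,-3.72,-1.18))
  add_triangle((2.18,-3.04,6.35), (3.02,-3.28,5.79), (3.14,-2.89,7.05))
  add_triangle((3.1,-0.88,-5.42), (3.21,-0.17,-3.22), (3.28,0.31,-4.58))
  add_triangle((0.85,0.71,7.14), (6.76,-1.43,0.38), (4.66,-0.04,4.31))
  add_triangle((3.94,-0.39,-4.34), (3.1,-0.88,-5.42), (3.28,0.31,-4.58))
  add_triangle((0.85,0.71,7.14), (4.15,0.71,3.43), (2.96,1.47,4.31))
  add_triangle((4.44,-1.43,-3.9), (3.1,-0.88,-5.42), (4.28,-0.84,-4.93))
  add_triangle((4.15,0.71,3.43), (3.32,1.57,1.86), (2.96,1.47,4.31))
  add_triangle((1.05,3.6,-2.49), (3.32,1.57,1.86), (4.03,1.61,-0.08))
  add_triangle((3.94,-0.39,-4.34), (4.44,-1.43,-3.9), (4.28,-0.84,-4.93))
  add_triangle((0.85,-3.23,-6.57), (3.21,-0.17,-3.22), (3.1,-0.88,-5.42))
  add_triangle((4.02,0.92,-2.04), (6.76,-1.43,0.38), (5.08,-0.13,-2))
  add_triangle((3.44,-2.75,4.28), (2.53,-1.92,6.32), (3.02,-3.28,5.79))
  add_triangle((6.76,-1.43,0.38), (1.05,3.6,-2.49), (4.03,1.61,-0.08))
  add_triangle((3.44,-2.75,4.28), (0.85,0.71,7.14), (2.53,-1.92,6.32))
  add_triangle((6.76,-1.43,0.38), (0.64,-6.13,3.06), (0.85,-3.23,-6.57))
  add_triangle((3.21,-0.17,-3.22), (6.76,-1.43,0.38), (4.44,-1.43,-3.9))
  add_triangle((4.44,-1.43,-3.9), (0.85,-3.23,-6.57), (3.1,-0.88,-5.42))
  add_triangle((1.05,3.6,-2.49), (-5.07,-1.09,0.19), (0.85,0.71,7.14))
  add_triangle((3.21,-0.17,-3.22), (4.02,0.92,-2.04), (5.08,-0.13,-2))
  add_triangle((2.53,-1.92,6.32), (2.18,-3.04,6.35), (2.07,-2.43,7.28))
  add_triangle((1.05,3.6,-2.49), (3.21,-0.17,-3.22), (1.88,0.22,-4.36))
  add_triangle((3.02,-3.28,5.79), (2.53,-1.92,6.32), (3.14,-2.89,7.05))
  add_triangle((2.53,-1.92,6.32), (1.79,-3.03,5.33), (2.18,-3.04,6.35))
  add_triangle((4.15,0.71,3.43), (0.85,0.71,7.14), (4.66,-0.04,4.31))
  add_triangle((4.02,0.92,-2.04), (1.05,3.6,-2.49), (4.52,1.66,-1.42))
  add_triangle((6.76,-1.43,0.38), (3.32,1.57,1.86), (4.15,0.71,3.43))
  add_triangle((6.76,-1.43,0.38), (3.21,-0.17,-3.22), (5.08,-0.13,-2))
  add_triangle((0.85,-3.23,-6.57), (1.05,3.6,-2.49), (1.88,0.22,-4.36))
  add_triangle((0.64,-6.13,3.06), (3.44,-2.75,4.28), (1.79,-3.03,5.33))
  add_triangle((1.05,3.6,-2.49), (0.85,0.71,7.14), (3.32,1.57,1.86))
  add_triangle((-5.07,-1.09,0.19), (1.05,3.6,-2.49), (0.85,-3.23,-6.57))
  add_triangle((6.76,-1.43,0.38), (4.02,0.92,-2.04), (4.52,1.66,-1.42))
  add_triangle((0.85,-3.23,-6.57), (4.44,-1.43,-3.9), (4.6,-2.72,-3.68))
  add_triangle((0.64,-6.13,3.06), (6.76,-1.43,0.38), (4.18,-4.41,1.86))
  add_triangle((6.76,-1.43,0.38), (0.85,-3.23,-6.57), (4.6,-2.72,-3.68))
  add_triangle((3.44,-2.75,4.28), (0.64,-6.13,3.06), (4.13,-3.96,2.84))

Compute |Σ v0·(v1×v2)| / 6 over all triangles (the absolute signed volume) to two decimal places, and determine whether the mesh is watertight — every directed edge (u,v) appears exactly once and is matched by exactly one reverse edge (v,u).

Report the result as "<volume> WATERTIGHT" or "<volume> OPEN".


Per-triangle v0·(v1×v2)/6:
  t1: +0.5440
  t2: +1.0241
  t3: +5.9894
  t4: +4.0266
  t5: +8.2685
  t6: +7.6792
  t7: +16.2905
  t8: +5.4274
  t9: +0.2255
  t10: +4.5768
  t11: +15.4480
  t12: +0.7385
  t13: +4.7677
  t14: +0.4671
  t15: +20.2563
  t16: +4.7086
  t17: +0.3016
  t18: +3.8357
  t19: +5.1933
  t20: -0.3043
  t21: +39.3570
  t22: +0.1930
  t23: +0.3232
  t24: +15.3739
  t25: +0.9170
  t26: -1.0918
  t27: +3.4990
  t28: +1.1997
  t29: +3.5628
  t30: +0.9721
  t31: +1.8807
  t32: +4.5183
  t33: +0.4110
  t34: -1.7472
  t35: +2.1473
  t36: +1.6941
  t37: +5.7520
  t38: +2.1696
  t39: +55.0883
  t40: +4.2601
  t41: +6.4104
  t42: +21.5406
  t43: +1.7282
  t44: -0.9047
  t45: +4.5932
  t46: +0.0443
  t47: -0.1358
  t48: +3.9070
  t49: +2.7871
  t50: +5.1903
  t51: +2.3082
  t52: +5.0676
  t53: +7.9197
  t54: +11.9681
  t55: +25.7090
  t56: +3.3399
  t57: +6.1257
  t58: -1.0372
  t59: +0.5100
  t60: +8.2584
Σ = +365.2742 → |volume| = 365.27

Directed edges: 180 total, each appears once with its reverse present → watertight.

365.27 WATERTIGHT


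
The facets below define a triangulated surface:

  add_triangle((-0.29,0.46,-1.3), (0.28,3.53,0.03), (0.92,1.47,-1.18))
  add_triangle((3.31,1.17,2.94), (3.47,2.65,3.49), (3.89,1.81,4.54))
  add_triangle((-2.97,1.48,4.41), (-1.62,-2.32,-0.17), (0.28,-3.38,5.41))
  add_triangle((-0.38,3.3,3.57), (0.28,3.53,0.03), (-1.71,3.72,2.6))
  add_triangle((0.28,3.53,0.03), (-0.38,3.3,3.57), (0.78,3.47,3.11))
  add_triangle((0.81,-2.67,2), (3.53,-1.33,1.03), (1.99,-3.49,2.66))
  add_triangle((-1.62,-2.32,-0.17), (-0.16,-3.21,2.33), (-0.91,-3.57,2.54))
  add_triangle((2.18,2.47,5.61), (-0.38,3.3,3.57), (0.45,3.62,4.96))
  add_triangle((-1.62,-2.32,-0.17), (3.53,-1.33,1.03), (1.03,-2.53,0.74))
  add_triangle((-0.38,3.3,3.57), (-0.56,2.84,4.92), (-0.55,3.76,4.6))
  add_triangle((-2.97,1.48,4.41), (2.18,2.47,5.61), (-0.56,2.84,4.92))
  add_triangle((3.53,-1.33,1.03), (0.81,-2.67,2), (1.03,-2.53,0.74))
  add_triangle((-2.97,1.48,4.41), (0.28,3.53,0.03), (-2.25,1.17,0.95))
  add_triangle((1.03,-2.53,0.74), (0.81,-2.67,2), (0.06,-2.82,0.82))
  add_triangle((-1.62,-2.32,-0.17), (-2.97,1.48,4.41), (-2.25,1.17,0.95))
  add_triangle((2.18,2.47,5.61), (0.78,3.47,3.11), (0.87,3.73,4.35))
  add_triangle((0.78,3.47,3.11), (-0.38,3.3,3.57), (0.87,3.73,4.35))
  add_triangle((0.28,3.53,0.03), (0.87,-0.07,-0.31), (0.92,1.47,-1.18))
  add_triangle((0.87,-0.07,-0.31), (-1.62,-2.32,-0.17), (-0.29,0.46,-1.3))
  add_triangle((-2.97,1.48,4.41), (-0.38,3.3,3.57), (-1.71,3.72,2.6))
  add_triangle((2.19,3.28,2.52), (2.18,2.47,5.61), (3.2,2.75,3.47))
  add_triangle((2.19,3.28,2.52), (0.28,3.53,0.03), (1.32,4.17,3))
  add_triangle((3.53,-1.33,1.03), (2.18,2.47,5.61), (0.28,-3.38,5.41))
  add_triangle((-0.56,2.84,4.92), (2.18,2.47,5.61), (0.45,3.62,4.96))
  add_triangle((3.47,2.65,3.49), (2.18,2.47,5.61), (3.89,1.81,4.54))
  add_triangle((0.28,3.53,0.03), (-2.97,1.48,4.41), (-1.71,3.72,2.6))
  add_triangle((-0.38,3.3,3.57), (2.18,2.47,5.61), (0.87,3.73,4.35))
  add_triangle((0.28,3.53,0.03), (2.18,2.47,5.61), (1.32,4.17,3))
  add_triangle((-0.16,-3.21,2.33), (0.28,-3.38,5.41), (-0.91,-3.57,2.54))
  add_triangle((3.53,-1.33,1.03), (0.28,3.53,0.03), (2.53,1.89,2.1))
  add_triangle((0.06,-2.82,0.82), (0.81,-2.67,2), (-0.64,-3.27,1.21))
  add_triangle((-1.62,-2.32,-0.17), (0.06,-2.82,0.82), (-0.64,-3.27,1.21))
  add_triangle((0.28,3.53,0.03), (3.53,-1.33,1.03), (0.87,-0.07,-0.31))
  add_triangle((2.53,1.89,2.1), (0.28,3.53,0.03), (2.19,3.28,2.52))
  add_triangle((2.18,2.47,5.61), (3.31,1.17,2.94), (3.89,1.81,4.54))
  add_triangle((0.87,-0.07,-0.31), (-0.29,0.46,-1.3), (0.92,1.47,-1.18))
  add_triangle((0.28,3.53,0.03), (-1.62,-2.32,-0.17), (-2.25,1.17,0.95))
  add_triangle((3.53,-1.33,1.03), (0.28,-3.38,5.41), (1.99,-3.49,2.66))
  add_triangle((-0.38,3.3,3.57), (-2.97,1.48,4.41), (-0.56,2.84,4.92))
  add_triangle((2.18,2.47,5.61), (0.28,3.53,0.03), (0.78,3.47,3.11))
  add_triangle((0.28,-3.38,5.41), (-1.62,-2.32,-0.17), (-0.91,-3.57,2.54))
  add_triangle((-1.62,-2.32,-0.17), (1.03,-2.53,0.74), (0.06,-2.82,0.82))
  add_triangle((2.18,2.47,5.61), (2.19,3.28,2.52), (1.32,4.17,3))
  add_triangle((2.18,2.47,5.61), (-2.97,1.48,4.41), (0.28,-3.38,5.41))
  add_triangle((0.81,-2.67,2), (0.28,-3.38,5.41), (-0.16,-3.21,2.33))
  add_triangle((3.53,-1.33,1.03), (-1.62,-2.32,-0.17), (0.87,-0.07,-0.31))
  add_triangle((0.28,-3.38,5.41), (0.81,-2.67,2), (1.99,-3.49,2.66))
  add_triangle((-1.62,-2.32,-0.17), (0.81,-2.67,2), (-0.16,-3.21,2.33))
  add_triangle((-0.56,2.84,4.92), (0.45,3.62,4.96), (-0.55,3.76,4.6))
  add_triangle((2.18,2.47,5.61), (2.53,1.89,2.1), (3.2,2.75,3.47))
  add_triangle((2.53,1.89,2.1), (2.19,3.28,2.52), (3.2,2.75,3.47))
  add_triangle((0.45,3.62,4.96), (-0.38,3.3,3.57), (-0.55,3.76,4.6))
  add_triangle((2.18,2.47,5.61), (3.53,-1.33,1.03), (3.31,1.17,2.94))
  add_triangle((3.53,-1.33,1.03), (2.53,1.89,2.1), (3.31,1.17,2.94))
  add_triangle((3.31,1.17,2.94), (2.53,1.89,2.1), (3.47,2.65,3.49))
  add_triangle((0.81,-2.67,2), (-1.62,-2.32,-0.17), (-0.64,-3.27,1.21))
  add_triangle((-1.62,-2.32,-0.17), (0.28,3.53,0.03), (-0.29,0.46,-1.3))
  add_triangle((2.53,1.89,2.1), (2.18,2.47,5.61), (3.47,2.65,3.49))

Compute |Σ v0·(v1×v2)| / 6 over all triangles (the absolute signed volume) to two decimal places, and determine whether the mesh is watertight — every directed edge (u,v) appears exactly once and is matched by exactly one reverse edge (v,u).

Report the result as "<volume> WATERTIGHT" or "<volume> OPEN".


130.87 WATERTIGHT

Per-triangle v0·(v1×v2)/6:
  t1: +0.8454
  t2: +0.7540
  t3: +13.1494
  t4: +3.2085
  t5: +2.2149
  t6: +0.0497
  t7: +0.6848
  t8: +0.0141
  t9: +0.3762
  t10: -0.0507
  t11: +4.0177
  t12: +1.6111
  t13: +4.3537
  t14: +0.5599
  t15: +3.7633
  t16: +0.8842
  t17: +0.6645
  t18: +0.4680
  t19: +0.5459
  t20: +4.1732
  t21: +2.3740
  t22: +1.9155
  t23: +19.9000
  t24: +2.3885
  t25: +2.5864
  t26: -0.5222
  t27: +1.6731
  t28: -0.2077
  t29: +1.1456
  t30: +2.9992
  t31: +0.4998
  t32: +0.4850
  t33: +1.1982
  t34: +1.1236
  t35: -0.1355
  t36: +0.2602
  t37: +1.0013
  t38: +4.5842
  t39: +2.4850
  t40: +1.9361
  t41: +0.6026
  t42: +0.3841
  t43: +2.9124
  t44: +24.4464
  t45: +1.4769
  t46: +0.9262
  t47: +1.2079
  t48: +0.8856
  t49: +0.9354
  t50: +0.2873
  t51: +0.4577
  t52: +0.3210
  t53: +3.2504
  t54: +1.3658
  t55: +0.3396
  t56: -0.1039
  t57: +1.0727
  t58: +0.1237
Σ = +130.8704 → |volume| = 130.87

Directed edges: 174 total, each appears once with its reverse present → watertight.


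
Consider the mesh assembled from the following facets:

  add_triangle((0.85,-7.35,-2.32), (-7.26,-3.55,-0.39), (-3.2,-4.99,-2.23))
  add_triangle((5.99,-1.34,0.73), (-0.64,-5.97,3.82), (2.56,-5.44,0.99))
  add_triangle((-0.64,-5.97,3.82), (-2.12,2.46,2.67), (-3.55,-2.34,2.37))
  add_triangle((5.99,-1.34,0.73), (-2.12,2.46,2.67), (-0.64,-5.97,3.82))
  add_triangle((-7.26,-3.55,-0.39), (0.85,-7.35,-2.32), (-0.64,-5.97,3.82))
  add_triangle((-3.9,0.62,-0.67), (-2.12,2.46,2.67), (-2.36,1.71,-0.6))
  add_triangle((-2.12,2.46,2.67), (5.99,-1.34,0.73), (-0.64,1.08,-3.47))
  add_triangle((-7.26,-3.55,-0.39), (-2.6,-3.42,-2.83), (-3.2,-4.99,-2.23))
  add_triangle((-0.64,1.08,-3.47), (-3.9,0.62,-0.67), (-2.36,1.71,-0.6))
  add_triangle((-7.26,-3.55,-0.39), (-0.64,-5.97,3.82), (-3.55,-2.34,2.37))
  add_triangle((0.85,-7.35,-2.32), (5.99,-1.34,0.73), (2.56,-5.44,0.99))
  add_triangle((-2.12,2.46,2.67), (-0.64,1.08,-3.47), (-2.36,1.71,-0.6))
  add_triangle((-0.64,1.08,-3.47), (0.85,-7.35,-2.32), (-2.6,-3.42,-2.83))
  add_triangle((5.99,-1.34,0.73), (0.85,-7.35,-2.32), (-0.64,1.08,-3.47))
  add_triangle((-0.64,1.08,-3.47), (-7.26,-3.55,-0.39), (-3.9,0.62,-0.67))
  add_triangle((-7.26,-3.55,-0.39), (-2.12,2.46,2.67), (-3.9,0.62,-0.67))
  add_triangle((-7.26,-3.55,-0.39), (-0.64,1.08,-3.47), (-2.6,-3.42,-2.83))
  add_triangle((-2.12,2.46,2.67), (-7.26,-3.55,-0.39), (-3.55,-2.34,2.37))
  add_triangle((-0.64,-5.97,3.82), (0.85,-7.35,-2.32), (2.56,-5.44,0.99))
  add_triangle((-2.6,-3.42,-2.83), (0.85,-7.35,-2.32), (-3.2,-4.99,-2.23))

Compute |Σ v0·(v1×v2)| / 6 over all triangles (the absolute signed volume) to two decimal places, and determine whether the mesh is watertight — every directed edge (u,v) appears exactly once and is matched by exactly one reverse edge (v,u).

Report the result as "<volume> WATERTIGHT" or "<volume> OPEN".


278.00 WATERTIGHT

Per-triangle v0·(v1×v2)/6:
  t1: +9.5341
  t2: +14.8032
  t3: +11.8619
  t4: +25.5993
  t5: +52.4104
  t6: +2.9011
  t7: +9.4632
  t8: +5.7995
  t9: +2.7916
  t10: +14.7106
  t11: +16.6231
  t12: +1.9797
  t13: +12.8795
  t14: +26.5125
  t15: +9.7289
  t16: +10.4606
  t17: +13.4666
  t18: +12.8691
  t19: +17.9047
  t20: +5.6961
Σ = +277.9958 → |volume| = 278.00

Directed edges: 60 total, each appears once with its reverse present → watertight.


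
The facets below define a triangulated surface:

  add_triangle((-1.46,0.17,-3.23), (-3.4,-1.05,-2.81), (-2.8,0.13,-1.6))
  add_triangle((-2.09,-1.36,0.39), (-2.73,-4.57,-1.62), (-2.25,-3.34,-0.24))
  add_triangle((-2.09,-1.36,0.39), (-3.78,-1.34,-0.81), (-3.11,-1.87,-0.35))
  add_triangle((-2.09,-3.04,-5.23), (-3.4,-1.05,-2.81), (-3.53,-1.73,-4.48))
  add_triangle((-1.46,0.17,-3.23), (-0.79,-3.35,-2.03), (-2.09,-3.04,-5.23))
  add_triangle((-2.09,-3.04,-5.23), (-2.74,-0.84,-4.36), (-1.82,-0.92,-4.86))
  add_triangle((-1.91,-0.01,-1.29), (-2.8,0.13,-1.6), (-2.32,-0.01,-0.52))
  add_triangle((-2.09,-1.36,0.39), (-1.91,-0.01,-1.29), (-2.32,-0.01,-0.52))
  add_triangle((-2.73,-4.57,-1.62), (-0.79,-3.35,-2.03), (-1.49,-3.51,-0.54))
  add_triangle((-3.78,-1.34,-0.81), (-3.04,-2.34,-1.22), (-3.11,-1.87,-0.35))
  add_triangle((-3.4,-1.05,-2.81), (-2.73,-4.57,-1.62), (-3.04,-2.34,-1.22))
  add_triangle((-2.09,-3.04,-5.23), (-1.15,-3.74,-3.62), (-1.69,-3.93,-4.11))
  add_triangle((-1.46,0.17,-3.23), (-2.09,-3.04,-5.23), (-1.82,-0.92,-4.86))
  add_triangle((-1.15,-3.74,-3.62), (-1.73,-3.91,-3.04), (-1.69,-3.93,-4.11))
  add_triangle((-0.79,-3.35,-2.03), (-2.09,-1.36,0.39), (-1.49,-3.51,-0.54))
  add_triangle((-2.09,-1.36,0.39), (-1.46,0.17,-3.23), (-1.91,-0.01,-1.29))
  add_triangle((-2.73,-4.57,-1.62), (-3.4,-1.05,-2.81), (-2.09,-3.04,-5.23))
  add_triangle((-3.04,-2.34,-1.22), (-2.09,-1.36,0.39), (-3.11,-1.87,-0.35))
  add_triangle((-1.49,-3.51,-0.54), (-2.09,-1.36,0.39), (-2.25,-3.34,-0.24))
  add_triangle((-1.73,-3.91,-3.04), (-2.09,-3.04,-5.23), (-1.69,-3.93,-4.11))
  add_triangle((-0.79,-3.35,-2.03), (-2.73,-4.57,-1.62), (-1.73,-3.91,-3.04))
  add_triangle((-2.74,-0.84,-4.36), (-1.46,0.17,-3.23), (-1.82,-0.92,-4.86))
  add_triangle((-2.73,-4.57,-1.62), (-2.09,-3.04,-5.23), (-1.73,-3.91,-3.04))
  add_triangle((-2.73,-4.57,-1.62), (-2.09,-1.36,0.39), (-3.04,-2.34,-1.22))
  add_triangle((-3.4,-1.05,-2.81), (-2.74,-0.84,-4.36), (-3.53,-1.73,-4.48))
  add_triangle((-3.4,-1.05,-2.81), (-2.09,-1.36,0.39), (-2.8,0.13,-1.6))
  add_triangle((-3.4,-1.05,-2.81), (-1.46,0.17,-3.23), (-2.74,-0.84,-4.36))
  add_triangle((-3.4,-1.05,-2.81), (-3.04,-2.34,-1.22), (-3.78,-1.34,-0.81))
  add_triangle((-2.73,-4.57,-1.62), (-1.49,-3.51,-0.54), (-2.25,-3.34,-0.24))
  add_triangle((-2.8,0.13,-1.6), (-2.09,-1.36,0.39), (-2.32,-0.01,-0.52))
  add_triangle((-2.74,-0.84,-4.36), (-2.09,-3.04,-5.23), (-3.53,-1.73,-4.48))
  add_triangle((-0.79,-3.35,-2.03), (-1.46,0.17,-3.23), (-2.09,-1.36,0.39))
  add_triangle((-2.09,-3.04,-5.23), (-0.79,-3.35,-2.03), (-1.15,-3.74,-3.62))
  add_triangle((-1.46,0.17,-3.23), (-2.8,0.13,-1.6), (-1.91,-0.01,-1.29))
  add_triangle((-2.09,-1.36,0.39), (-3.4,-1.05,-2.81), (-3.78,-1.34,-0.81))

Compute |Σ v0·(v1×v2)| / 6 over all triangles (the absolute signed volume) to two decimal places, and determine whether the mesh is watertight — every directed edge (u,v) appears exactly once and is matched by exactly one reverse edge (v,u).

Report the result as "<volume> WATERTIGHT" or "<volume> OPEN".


22.97 OPEN

Per-triangle v0·(v1×v2)/6:
  t1: +1.3917
  t2: +0.7493
  t3: +0.2817
  t4: +0.8503
  t5: -0.2822
  t6: +1.8370
  t7: -0.0480
  t8: -0.4508
  t9: +1.0391
  t10: +0.5266
  t11: +2.2244
  t12: +0.4663
  t13: -0.4990
  t14: +0.3242
  t15: -1.1187
  t16: -0.8618
  t17: +8.2607
  t18: +0.2130
  t19: +0.0494
  t20: +0.6031
  t21: +1.1371
  t22: +0.7038
  t23: +2.2609
  t24: +1.4708
  t25: +0.7653
  t26: +1.4826
  t27: +0.7302
  t28: +1.7109
  t29: +0.5729
  t30: +0.4608
  t31: +1.8092
  t32: -4.3094
  t33: -0.5308
  t34: -0.1198
  t35: -0.7299
Σ = +22.9709 → |volume| = 22.97

Directed edges: 105 total; 3 unmatched, e.g. (-1.15,-3.74,-3.62)→(-1.73,-3.91,-3.04) → open.


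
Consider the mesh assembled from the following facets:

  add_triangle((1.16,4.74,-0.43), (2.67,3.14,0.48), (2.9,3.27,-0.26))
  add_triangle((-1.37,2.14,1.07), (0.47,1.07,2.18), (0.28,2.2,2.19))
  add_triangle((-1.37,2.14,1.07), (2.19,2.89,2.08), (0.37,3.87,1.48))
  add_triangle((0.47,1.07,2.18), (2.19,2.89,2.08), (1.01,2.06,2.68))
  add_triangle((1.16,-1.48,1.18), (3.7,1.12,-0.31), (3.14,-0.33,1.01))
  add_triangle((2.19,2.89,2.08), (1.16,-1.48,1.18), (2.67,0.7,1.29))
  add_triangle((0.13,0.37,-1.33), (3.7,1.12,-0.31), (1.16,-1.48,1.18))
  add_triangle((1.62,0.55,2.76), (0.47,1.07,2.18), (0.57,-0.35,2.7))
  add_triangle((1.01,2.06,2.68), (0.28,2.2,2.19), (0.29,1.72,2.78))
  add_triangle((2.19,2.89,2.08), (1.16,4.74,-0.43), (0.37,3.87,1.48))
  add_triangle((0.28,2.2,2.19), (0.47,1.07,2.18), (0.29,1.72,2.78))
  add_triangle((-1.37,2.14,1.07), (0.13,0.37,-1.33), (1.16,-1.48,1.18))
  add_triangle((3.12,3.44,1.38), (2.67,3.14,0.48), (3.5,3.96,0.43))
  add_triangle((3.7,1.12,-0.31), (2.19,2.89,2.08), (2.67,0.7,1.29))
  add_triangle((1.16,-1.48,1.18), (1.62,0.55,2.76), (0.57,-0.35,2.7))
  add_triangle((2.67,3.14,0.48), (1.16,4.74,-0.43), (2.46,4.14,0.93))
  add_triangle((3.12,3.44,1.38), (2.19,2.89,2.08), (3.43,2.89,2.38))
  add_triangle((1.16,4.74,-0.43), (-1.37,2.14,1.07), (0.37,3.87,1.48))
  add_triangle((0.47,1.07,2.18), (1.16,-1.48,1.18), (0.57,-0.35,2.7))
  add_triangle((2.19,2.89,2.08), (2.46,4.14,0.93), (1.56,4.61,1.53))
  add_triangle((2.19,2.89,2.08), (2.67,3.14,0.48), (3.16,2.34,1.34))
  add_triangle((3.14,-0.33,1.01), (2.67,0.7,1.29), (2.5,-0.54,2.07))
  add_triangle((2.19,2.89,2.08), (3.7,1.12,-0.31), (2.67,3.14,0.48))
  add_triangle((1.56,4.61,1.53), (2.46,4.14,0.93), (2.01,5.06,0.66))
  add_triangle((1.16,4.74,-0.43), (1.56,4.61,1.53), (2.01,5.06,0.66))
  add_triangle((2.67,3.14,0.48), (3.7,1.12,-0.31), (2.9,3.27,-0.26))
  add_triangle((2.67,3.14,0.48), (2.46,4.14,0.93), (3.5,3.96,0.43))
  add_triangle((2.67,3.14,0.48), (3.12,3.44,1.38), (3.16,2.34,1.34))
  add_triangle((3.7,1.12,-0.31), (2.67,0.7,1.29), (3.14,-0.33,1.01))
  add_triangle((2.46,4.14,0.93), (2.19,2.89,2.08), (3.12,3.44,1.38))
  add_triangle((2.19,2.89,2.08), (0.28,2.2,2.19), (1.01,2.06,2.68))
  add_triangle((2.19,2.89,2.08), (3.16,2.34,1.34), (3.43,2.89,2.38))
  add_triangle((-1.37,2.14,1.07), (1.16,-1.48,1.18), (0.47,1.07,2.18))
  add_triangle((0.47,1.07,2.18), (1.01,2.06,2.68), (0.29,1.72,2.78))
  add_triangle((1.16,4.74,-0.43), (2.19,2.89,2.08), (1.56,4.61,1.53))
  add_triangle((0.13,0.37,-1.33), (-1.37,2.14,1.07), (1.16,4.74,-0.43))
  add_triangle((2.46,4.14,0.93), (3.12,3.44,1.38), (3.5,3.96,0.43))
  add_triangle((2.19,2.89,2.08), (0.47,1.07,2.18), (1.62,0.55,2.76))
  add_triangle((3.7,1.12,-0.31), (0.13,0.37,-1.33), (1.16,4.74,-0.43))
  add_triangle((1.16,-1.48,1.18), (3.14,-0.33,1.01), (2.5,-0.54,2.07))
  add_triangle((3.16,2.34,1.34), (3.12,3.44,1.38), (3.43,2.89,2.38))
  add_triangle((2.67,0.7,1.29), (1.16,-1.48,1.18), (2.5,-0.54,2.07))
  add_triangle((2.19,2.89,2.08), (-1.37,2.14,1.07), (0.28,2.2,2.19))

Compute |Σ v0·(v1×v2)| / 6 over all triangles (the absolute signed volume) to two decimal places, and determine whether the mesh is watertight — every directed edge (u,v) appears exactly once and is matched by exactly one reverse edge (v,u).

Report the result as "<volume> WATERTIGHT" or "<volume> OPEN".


33.80 OPEN

Per-triangle v0·(v1×v2)/6:
  t1: +1.2137
  t2: +0.5416
  t3: +1.3006
  t4: +0.1776
  t5: +0.4291
  t6: +1.4498
  t7: +1.2291
  t8: +0.6274
  t9: +0.2764
  t10: +3.2127
  t11: -0.1016
  t12: -0.3661
  t13: -0.0772
  t14: +2.2299
  t15: +0.9916
  t16: +1.0870
  t17: +0.7287
  t18: +2.1630
  t19: -0.5603
  t20: +1.3255
  t21: -1.1408
  t22: +0.7122
  t23: +2.2883
  t24: +0.7279
  t25: +0.8060
  t26: +1.0626
  t27: -0.0767
  t28: +0.4229
  t29: +1.1103
  t30: +0.8641
  t31: +0.6390
  t32: -0.4059
  t33: +0.6663
  t34: +0.1395
  t35: -1.4831
  t36: +1.9001
  t37: +0.8218
  t38: +1.2052
  t39: +3.5023
  t40: +0.7826
  t41: +0.5401
  t42: -0.3549
  t43: +1.1883
Σ = +33.7965 → |volume| = 33.80

Directed edges: 129 total; 9 unmatched, e.g. (2.9,3.27,-0.26)→(1.16,4.74,-0.43) → open.


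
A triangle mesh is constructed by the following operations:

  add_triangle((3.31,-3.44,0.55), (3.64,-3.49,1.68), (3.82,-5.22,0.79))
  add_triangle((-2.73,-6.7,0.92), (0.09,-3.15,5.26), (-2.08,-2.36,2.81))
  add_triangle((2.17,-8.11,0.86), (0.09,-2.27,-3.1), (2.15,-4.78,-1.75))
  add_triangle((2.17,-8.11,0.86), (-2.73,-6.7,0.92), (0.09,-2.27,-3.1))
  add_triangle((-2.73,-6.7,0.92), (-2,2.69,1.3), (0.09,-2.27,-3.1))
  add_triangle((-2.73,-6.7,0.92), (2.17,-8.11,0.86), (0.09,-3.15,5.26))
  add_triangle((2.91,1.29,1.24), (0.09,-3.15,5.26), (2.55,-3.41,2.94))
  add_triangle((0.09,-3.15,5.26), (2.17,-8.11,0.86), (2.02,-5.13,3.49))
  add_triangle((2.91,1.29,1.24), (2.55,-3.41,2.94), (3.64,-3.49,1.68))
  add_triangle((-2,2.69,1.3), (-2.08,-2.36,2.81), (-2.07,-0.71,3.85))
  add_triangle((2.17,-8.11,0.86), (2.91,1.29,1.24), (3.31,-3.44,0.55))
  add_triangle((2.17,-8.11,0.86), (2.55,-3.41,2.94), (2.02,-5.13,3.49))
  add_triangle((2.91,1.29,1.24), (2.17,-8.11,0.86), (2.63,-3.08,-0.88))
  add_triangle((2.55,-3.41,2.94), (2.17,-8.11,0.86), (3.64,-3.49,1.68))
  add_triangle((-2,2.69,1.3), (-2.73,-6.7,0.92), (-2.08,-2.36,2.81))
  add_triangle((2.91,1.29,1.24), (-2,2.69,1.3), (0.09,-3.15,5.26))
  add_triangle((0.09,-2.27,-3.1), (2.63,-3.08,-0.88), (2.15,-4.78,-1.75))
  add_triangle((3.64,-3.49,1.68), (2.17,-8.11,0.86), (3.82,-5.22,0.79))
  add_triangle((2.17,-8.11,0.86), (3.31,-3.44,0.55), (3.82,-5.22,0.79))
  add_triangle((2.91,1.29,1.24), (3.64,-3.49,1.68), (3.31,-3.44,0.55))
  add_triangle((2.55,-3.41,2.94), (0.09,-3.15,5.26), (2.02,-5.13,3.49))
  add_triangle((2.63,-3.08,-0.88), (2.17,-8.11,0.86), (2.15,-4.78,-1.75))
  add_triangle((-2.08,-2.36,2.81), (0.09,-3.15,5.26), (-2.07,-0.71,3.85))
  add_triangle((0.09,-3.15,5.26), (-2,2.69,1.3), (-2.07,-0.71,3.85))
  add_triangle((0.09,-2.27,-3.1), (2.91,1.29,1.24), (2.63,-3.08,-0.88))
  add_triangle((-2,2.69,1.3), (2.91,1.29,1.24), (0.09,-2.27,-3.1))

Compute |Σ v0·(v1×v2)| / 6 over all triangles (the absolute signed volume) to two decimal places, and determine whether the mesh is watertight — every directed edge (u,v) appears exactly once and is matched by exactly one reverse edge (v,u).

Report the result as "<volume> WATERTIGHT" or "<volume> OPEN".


Per-triangle v0·(v1×v2)/6:
  t1: +0.7665
  t2: +9.8417
  t3: +5.5114
  t4: +20.5690
  t5: +9.9032
  t6: +29.9003
  t7: +8.6312
  t8: +7.3082
  t9: +4.3037
  t10: +2.6076
  t11: -3.6320
  t12: +4.2647
  t13: +8.6696
  t14: +6.5319
  t15: +6.5098
  t16: +12.3875
  t17: +2.0661
  t18: +3.4256
  t19: +0.1571
  t20: +2.4367
  t21: +3.8274
  t22: +4.0884
  t23: +4.2448
  t24: +3.6659
  t25: +4.2213
  t26: +3.0328
Σ = +165.2404 → |volume| = 165.24

Directed edges: 78 total, each appears once with its reverse present → watertight.

165.24 WATERTIGHT


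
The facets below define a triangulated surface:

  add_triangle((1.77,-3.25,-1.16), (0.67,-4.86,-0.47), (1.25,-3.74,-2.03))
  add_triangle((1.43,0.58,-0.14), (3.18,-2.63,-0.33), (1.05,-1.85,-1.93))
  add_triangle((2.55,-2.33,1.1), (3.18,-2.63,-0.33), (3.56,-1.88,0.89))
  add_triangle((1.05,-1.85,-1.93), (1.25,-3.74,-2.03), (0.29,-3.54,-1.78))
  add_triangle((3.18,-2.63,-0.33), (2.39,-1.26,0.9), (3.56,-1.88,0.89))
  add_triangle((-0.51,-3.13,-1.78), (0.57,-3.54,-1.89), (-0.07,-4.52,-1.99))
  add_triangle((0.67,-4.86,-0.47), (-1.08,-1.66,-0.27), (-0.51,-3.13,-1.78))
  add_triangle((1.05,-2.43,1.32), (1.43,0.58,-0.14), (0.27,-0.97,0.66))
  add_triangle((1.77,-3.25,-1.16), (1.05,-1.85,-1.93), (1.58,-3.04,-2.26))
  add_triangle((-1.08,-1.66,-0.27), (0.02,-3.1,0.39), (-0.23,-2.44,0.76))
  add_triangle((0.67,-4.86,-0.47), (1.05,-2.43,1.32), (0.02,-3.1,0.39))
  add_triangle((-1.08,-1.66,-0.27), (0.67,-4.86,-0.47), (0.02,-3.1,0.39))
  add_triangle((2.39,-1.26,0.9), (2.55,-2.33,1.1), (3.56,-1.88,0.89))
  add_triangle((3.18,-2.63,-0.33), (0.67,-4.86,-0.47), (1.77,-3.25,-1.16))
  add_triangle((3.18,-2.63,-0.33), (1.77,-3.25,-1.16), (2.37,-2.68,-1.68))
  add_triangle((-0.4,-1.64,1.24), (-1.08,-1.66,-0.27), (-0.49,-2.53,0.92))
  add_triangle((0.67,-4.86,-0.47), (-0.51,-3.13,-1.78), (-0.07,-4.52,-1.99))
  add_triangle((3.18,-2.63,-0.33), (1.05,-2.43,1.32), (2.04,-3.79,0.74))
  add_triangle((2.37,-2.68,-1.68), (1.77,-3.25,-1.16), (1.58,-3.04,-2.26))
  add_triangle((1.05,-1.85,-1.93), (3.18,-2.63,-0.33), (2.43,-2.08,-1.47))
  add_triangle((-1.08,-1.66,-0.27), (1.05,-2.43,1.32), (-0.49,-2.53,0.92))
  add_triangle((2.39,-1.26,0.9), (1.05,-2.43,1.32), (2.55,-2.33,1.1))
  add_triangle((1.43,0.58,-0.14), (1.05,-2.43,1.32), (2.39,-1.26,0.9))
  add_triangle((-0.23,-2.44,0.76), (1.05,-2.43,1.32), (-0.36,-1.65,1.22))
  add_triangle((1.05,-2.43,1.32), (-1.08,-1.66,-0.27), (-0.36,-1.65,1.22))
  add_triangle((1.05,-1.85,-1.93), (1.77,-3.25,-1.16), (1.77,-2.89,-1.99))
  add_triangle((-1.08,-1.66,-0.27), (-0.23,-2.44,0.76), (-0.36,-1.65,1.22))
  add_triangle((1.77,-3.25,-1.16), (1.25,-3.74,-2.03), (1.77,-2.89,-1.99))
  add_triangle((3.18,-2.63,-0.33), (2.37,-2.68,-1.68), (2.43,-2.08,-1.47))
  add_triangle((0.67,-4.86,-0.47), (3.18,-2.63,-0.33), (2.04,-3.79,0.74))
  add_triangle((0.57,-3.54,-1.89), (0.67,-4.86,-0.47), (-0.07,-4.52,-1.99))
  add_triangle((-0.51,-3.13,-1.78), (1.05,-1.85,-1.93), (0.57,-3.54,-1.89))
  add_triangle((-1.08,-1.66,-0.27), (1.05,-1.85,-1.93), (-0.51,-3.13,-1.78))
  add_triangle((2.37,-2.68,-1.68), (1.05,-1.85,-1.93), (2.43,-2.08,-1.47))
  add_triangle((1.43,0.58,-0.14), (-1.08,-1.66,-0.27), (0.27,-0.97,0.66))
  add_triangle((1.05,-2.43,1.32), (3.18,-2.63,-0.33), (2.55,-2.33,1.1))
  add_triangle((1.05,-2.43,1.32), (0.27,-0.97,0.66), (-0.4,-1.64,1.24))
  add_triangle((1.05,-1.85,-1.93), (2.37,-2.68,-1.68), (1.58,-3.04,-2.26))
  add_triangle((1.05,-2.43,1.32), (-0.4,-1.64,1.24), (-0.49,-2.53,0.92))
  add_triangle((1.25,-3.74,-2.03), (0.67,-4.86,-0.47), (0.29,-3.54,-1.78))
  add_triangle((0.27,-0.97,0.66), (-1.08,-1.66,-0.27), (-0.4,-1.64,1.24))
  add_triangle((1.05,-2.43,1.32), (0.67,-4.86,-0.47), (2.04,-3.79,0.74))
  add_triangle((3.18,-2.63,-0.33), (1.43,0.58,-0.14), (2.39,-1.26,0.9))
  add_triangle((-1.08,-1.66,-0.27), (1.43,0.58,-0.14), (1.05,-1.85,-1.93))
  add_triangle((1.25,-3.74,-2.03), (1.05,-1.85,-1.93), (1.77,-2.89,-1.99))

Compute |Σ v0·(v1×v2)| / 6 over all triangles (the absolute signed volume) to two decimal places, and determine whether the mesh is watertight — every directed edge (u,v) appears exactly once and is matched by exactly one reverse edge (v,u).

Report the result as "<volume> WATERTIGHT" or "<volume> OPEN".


Per-triangle v0·(v1×v2)/6:
  t1: +1.2833
  t2: +1.6969
  t3: +0.9173
  t4: +0.4774
  t5: -0.1692
  t6: +0.3044
  t7: +1.4827
  t8: +0.1012
  t9: -0.0790
  t10: +0.3161
  t11: +0.9126
  t12: +0.7674
  t13: +0.1771
  t14: +1.8490
  t15: +0.9850
  t16: +0.2362
  t17: +0.3548
  t18: +0.8049
  t19: +0.6091
  t20: -0.5657
  t21: +0.4206
  t22: +0.2586
  t23: -0.0159
  t24: +0.4141
  t25: -0.7448
  t26: -0.1128
  t27: +0.3306
  t28: +0.4823
  t29: +0.4112
  t30: +2.6182
  t31: +0.9720
  t32: +0.6120
  t33: -0.1044
  t34: +0.2467
  t35: -0.2966
  t36: +0.9620
  t37: +0.0387
  t38: +0.2886
  t39: +0.4279
  t40: +1.1228
  t41: -0.2247
  t42: +1.2705
  t43: +1.0693
  t44: -0.3283
  t45: +0.3507
Σ = +22.9308 → |volume| = 22.93

Directed edges: 135 total; 7 unmatched, e.g. (0.29,-3.54,-1.78)→(1.05,-1.85,-1.93) → open.

22.93 OPEN


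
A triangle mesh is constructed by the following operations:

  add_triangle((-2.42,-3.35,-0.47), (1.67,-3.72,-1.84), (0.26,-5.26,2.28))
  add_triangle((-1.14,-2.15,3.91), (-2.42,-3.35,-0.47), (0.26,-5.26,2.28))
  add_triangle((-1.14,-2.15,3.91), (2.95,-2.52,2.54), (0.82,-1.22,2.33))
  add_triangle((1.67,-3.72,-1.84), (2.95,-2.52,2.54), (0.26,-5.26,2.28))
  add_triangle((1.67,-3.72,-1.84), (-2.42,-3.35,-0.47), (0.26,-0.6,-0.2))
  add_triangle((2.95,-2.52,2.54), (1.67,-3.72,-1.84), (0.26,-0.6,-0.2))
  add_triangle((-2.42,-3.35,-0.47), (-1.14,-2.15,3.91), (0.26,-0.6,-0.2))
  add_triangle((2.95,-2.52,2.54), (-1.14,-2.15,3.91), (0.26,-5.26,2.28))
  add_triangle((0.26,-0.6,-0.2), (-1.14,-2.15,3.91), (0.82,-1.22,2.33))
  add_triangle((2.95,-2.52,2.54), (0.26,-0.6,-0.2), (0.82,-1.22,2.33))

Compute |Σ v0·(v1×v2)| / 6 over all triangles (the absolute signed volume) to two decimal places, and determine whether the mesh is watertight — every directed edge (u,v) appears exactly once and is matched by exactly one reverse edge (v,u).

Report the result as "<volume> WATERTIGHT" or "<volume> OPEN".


36.69 WATERTIGHT

Per-triangle v0·(v1×v2)/6:
  t1: +10.3299
  t2: +8.8504
  t3: +1.2448
  t4: +10.4377
  t5: -0.2285
  t6: -0.1311
  t7: -1.6573
  t8: +8.9582
  t9: -0.7017
  t10: -0.4100
Σ = +36.6923 → |volume| = 36.69

Directed edges: 30 total, each appears once with its reverse present → watertight.


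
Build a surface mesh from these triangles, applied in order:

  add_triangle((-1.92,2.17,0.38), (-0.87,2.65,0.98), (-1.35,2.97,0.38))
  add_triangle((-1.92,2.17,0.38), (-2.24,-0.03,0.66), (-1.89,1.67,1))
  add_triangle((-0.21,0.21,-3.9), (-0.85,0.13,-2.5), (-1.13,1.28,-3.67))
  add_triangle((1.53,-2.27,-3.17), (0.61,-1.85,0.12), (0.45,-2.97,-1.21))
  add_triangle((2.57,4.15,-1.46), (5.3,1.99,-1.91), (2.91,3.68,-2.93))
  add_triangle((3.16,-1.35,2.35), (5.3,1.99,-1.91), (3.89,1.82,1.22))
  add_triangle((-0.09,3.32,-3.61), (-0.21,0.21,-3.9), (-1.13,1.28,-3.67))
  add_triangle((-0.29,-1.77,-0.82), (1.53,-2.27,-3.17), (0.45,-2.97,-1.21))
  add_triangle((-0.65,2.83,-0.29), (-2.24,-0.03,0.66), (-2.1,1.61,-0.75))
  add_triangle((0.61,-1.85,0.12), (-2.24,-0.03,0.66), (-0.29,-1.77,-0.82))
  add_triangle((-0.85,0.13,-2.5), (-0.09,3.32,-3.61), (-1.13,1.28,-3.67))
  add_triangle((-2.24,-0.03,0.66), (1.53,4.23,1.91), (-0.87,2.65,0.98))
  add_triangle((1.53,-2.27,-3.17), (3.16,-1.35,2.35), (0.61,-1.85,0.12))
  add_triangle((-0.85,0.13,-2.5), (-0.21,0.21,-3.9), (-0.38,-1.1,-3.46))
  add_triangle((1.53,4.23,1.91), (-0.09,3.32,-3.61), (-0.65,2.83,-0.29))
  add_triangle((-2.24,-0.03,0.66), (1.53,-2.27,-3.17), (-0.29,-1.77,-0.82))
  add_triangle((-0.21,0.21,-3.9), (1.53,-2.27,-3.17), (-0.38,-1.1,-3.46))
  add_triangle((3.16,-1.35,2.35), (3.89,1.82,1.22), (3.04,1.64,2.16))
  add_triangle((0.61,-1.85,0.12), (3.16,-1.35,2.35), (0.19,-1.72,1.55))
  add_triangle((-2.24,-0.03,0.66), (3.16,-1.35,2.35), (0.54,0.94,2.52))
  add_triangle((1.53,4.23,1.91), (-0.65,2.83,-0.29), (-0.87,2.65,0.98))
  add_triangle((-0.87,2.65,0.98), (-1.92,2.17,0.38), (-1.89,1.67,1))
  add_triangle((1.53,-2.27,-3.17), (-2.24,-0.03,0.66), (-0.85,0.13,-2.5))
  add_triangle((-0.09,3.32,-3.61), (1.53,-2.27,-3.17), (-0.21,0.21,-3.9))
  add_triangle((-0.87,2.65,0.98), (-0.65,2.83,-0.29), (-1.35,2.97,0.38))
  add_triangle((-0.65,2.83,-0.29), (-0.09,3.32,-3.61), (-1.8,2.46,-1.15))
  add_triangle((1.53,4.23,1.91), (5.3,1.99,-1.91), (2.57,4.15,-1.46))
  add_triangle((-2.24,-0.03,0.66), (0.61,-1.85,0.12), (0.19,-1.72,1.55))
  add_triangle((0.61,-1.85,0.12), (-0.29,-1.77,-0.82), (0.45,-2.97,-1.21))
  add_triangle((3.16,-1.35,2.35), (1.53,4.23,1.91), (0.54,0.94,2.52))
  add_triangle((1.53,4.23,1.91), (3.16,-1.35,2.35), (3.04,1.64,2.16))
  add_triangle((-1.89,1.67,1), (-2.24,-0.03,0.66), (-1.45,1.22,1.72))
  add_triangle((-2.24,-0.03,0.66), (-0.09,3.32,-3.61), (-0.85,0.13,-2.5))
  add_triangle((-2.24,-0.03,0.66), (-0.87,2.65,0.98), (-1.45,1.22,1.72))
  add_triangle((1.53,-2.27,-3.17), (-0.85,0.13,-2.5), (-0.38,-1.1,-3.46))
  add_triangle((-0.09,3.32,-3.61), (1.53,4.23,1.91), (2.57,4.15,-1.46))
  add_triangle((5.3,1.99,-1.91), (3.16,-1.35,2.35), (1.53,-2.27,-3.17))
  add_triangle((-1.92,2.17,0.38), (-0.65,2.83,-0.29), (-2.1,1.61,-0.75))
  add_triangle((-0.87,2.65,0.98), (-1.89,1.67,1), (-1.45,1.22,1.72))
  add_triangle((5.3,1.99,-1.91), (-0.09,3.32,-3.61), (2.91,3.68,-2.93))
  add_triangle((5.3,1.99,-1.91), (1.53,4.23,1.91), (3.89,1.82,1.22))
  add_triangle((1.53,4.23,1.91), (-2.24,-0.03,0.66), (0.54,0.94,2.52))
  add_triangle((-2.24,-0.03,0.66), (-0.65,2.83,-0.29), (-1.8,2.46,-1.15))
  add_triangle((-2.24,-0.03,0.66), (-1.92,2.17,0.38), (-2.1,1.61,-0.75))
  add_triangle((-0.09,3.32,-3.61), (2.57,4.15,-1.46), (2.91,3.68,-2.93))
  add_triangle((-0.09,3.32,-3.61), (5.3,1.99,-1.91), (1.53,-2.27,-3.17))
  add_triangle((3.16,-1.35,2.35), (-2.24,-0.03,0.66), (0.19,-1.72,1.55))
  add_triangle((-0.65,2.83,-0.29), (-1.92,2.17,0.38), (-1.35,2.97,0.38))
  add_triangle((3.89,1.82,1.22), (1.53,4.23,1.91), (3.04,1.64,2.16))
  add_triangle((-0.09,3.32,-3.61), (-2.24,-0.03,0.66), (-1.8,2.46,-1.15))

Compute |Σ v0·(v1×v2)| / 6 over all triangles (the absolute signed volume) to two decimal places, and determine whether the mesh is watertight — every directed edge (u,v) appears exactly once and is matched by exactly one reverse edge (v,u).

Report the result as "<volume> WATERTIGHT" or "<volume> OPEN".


Per-triangle v0·(v1×v2)/6:
  t1: +0.3132
  t2: +0.4808
  t3: +0.5061
  t4: +0.8794
  t5: +4.0729
  t6: +6.9821
  t7: +1.9677
  t8: +0.6784
  t9: -1.1561
  t10: +0.8258
  t11: -0.3624
  t12: +1.2086
  t13: +3.3220
  t14: +0.5976
  t15: +4.6014
  t16: +1.0186
  t17: +1.7292
  t18: +2.4044
  t19: +1.4672
  t20: +2.5352
  t21: +1.7656
  t22: +0.4543
  t23: +2.4955
  t24: +3.6208
  t25: +0.3099
  t26: +2.1895
  t27: +8.6487
  t28: +0.9213
  t29: +0.2253
  t30: +4.9726
  t31: +1.4543
  t32: +0.6132
  t33: +3.2184
  t34: -0.9498
  t35: -0.5828
  t36: +6.8842
  t37: +14.6332
  t38: +0.8838
  t39: +0.5747
  t40: +2.7515
  t41: +7.6847
  t42: +3.3882
  t43: +1.3343
  t44: +1.0084
  t45: +3.4933
  t46: +16.9098
  t47: +1.2752
  t48: +0.2691
  t49: +2.5472
  t50: +1.2890
Σ = +128.3552 → |volume| = 128.36

Directed edges: 150 total, each appears once with its reverse present → watertight.

128.36 WATERTIGHT
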